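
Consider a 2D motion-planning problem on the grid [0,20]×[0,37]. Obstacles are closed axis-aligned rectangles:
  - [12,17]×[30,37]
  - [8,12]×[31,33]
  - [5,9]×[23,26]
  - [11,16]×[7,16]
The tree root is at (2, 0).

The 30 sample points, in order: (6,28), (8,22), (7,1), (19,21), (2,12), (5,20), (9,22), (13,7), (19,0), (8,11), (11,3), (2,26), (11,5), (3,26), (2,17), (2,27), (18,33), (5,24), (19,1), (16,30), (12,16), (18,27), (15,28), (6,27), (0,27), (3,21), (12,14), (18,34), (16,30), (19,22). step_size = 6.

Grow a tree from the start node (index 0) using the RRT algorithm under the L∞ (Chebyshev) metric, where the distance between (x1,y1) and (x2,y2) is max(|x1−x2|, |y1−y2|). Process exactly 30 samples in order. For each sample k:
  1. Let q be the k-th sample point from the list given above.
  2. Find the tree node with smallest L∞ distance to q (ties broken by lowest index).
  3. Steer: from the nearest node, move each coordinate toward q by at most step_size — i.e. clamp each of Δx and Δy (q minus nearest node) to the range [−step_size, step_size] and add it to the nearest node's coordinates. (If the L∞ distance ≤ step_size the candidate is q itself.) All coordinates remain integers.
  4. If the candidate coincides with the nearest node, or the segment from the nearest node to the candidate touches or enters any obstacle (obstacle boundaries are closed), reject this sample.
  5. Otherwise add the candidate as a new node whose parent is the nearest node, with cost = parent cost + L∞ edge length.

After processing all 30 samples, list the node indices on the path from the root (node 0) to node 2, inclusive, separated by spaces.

1. q=(6,28) nearest=0 d=28 new=(6,6) → add node 1 parent=0 cost=6
2. q=(8,22) nearest=1 d=16 new=(8,12) → add node 2 parent=1 cost=12
3. q=(7,1) nearest=0 d=5 new=(7,1) → add node 3 parent=0 cost=5
4. q=(19,21) nearest=2 d=11 new=(14,18) → blocked by [11,16]×[7,16], reject
5. q=(2,12) nearest=1 d=6 new=(2,12) → add node 4 parent=1 cost=12
6. q=(5,20) nearest=2 d=8 new=(5,18) → add node 5 parent=2 cost=18
7. q=(9,22) nearest=5 d=4 new=(9,22) → add node 6 parent=5 cost=22
8. q=(13,7) nearest=2 d=5 new=(13,7) → blocked by [11,16]×[7,16], reject
9. q=(19,0) nearest=2 d=12 new=(14,6) → blocked by [11,16]×[7,16], reject
10. q=(8,11) nearest=2 d=1 new=(8,11) → add node 7 parent=2 cost=13
11. q=(11,3) nearest=3 d=4 new=(11,3) → add node 8 parent=3 cost=9
12. q=(2,26) nearest=6 d=7 new=(3,26) → blocked by [5,9]×[23,26], reject
13. q=(11,5) nearest=8 d=2 new=(11,5) → add node 9 parent=8 cost=11
14. q=(3,26) nearest=6 d=6 new=(3,26) → blocked by [5,9]×[23,26], reject
15. q=(2,17) nearest=5 d=3 new=(2,17) → add node 10 parent=5 cost=21
16. q=(2,27) nearest=6 d=7 new=(3,27) → blocked by [5,9]×[23,26], reject
17. q=(18,33) nearest=6 d=11 new=(15,28) → add node 11 parent=6 cost=28
18. q=(5,24) nearest=6 d=4 new=(5,24) → blocked by [5,9]×[23,26], reject
19. q=(19,1) nearest=8 d=8 new=(17,1) → add node 12 parent=8 cost=15
20. q=(16,30) nearest=11 d=2 new=(16,30) → blocked by [12,17]×[30,37], reject
21. q=(12,16) nearest=2 d=4 new=(12,16) → blocked by [11,16]×[7,16], reject
22. q=(18,27) nearest=11 d=3 new=(18,27) → add node 13 parent=11 cost=31
23. q=(15,28) nearest=11 d=0 → coincident, reject
24. q=(6,27) nearest=6 d=5 new=(6,27) → blocked by [5,9]×[23,26], reject
25. q=(0,27) nearest=5 d=9 new=(0,24) → add node 14 parent=5 cost=24
26. q=(3,21) nearest=5 d=3 new=(3,21) → add node 15 parent=5 cost=21
27. q=(12,14) nearest=2 d=4 new=(12,14) → blocked by [11,16]×[7,16], reject
28. q=(18,34) nearest=11 d=6 new=(18,34) → blocked by [12,17]×[30,37], reject
29. q=(16,30) nearest=11 d=2 new=(16,30) → blocked by [12,17]×[30,37], reject
30. q=(19,22) nearest=13 d=5 new=(19,22) → add node 16 parent=13 cost=36

Path: 0 1 2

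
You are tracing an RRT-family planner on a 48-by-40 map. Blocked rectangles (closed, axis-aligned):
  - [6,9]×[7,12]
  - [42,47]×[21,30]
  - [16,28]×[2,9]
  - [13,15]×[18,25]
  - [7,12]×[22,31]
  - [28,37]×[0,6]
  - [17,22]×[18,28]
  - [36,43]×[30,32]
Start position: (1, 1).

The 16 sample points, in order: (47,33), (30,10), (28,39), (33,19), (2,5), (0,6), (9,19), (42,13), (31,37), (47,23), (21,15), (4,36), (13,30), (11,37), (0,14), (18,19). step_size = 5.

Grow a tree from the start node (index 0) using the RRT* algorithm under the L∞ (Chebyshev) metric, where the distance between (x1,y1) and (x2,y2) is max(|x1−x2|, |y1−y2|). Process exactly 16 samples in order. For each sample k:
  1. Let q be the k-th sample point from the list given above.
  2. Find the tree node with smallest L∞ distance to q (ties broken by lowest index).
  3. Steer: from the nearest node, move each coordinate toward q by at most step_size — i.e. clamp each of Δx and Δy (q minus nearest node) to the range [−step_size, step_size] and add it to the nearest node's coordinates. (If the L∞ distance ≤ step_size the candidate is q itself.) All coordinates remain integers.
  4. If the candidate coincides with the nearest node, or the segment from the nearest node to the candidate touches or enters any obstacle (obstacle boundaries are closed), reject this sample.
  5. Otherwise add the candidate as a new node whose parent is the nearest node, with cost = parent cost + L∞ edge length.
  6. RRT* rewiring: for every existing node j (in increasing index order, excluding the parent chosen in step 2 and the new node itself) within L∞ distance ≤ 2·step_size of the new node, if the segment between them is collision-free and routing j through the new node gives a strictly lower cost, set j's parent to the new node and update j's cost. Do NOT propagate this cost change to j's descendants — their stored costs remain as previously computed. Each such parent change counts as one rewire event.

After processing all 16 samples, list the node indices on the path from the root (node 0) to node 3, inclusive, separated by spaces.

Path: 0 2 3

1. q=(47,33) nearest=0 d=46 new=(6,6) → add node 1 parent=0 cost=5
2. q=(30,10) nearest=1 d=24 new=(11,10) → blocked by [6,9]×[7,12], reject
3. q=(28,39) nearest=1 d=33 new=(11,11) → blocked by [6,9]×[7,12], reject
4. q=(33,19) nearest=1 d=27 new=(11,11) → blocked by [6,9]×[7,12], reject
5. q=(2,5) nearest=0 d=4 new=(2,5) → add node 2 parent=0 cost=4
6. q=(0,6) nearest=2 d=2 new=(0,6) → add node 3 parent=2 cost=6
7. q=(9,19) nearest=1 d=13 new=(9,11) → blocked by [6,9]×[7,12], reject
8. q=(42,13) nearest=1 d=36 new=(11,11) → blocked by [6,9]×[7,12], reject
9. q=(31,37) nearest=1 d=31 new=(11,11) → blocked by [6,9]×[7,12], reject
10. q=(47,23) nearest=1 d=41 new=(11,11) → blocked by [6,9]×[7,12], reject
11. q=(21,15) nearest=1 d=15 new=(11,11) → blocked by [6,9]×[7,12], reject
12. q=(4,36) nearest=1 d=30 new=(4,11) → add node 4 parent=1 cost=10
13. q=(13,30) nearest=4 d=19 new=(9,16) → add node 5 parent=4 cost=15
14. q=(11,37) nearest=5 d=21 new=(11,21) → add node 6 parent=5 cost=20
15. q=(0,14) nearest=4 d=4 new=(0,14) → add node 7 parent=4 cost=14
16. q=(18,19) nearest=6 d=7 new=(16,19) → blocked by [13,15]×[18,25], reject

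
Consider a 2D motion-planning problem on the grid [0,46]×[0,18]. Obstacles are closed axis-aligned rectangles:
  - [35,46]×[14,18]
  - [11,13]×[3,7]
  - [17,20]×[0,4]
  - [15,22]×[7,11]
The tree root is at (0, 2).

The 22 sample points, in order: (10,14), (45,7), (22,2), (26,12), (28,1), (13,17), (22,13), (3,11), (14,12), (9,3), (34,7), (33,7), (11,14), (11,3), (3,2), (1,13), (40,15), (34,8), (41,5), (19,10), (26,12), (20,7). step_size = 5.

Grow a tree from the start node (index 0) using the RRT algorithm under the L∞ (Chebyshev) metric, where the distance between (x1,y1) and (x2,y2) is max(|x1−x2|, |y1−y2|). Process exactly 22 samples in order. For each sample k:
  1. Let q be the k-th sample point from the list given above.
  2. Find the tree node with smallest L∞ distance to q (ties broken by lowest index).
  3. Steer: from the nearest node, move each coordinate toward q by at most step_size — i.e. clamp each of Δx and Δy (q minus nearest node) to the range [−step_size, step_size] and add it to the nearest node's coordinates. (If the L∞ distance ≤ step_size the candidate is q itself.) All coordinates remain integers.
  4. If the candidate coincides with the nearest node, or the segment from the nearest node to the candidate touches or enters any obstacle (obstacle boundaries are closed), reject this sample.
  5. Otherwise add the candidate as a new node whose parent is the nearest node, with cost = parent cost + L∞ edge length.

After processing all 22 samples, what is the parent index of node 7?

1. q=(10,14) nearest=0 d=12 new=(5,7) → add node 1 parent=0 cost=5
2. q=(45,7) nearest=1 d=40 new=(10,7) → add node 2 parent=1 cost=10
3. q=(22,2) nearest=2 d=12 new=(15,2) → blocked by [11,13]×[3,7], reject
4. q=(26,12) nearest=2 d=16 new=(15,12) → add node 3 parent=2 cost=15
5. q=(28,1) nearest=3 d=13 new=(20,7) → blocked by [15,22]×[7,11], reject
6. q=(13,17) nearest=3 d=5 new=(13,17) → add node 4 parent=3 cost=20
7. q=(22,13) nearest=3 d=7 new=(20,13) → add node 5 parent=3 cost=20
8. q=(3,11) nearest=1 d=4 new=(3,11) → add node 6 parent=1 cost=9
9. q=(14,12) nearest=3 d=1 new=(14,12) → add node 7 parent=3 cost=16
10. q=(9,3) nearest=1 d=4 new=(9,3) → add node 8 parent=1 cost=9
11. q=(34,7) nearest=5 d=14 new=(25,8) → blocked by [15,22]×[7,11], reject
12. q=(33,7) nearest=5 d=13 new=(25,8) → blocked by [15,22]×[7,11], reject
13. q=(11,14) nearest=4 d=3 new=(11,14) → add node 9 parent=4 cost=23
14. q=(11,3) nearest=8 d=2 new=(11,3) → blocked by [11,13]×[3,7], reject
15. q=(3,2) nearest=0 d=3 new=(3,2) → add node 10 parent=0 cost=3
16. q=(1,13) nearest=6 d=2 new=(1,13) → add node 11 parent=6 cost=11
17. q=(40,15) nearest=5 d=20 new=(25,15) → add node 12 parent=5 cost=25
18. q=(34,8) nearest=12 d=9 new=(30,10) → add node 13 parent=12 cost=30
19. q=(41,5) nearest=13 d=11 new=(35,5) → add node 14 parent=13 cost=35
20. q=(19,10) nearest=5 d=3 new=(19,10) → blocked by [15,22]×[7,11], reject
21. q=(26,12) nearest=12 d=3 new=(26,12) → add node 15 parent=12 cost=28
22. q=(20,7) nearest=3 d=5 new=(20,7) → blocked by [15,22]×[7,11], reject

Parent of node 7: 3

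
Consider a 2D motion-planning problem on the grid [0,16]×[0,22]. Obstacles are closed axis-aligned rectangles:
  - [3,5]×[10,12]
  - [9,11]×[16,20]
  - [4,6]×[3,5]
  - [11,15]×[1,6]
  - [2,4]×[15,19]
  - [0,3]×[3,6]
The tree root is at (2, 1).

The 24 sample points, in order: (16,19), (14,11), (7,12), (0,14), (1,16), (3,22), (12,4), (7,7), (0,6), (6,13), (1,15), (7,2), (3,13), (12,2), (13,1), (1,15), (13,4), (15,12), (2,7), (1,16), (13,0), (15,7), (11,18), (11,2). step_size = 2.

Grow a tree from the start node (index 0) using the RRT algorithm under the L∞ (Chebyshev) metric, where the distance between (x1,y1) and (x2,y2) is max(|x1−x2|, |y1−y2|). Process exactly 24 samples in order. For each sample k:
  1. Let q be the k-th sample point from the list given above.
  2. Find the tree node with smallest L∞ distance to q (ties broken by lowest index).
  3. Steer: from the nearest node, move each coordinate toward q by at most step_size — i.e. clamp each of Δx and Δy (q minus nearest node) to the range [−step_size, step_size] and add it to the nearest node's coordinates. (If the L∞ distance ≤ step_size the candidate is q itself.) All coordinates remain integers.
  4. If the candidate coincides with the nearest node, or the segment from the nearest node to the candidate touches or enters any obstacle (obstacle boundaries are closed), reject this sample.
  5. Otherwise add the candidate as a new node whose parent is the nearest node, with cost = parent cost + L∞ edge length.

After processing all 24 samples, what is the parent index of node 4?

Parent of node 4: 3

1. q=(16,19) nearest=0 d=18 new=(4,3) → blocked by [4,6]×[3,5], reject
2. q=(14,11) nearest=0 d=12 new=(4,3) → blocked by [4,6]×[3,5], reject
3. q=(7,12) nearest=0 d=11 new=(4,3) → blocked by [4,6]×[3,5], reject
4. q=(0,14) nearest=0 d=13 new=(0,3) → blocked by [0,3]×[3,6], reject
5. q=(1,16) nearest=0 d=15 new=(1,3) → blocked by [0,3]×[3,6], reject
6. q=(3,22) nearest=0 d=21 new=(3,3) → blocked by [0,3]×[3,6], reject
7. q=(12,4) nearest=0 d=10 new=(4,3) → blocked by [4,6]×[3,5], reject
8. q=(7,7) nearest=0 d=6 new=(4,3) → blocked by [4,6]×[3,5], reject
9. q=(0,6) nearest=0 d=5 new=(0,3) → blocked by [0,3]×[3,6], reject
10. q=(6,13) nearest=0 d=12 new=(4,3) → blocked by [4,6]×[3,5], reject
11. q=(1,15) nearest=0 d=14 new=(1,3) → blocked by [0,3]×[3,6], reject
12. q=(7,2) nearest=0 d=5 new=(4,2) → add node 1 parent=0 cost=2
13. q=(3,13) nearest=1 d=11 new=(3,4) → blocked by [0,3]×[3,6], reject
14. q=(12,2) nearest=1 d=8 new=(6,2) → add node 2 parent=1 cost=4
15. q=(13,1) nearest=2 d=7 new=(8,1) → add node 3 parent=2 cost=6
16. q=(1,15) nearest=1 d=13 new=(2,4) → blocked by [0,3]×[3,6], reject
17. q=(13,4) nearest=3 d=5 new=(10,3) → add node 4 parent=3 cost=8
18. q=(15,12) nearest=4 d=9 new=(12,5) → blocked by [11,15]×[1,6], reject
19. q=(2,7) nearest=1 d=5 new=(2,4) → blocked by [0,3]×[3,6], reject
20. q=(1,16) nearest=4 d=13 new=(8,5) → add node 5 parent=4 cost=10
21. q=(13,0) nearest=4 d=3 new=(12,1) → blocked by [11,15]×[1,6], reject
22. q=(15,7) nearest=4 d=5 new=(12,5) → blocked by [11,15]×[1,6], reject
23. q=(11,18) nearest=5 d=13 new=(10,7) → add node 6 parent=5 cost=12
24. q=(11,2) nearest=4 d=1 new=(11,2) → blocked by [11,15]×[1,6], reject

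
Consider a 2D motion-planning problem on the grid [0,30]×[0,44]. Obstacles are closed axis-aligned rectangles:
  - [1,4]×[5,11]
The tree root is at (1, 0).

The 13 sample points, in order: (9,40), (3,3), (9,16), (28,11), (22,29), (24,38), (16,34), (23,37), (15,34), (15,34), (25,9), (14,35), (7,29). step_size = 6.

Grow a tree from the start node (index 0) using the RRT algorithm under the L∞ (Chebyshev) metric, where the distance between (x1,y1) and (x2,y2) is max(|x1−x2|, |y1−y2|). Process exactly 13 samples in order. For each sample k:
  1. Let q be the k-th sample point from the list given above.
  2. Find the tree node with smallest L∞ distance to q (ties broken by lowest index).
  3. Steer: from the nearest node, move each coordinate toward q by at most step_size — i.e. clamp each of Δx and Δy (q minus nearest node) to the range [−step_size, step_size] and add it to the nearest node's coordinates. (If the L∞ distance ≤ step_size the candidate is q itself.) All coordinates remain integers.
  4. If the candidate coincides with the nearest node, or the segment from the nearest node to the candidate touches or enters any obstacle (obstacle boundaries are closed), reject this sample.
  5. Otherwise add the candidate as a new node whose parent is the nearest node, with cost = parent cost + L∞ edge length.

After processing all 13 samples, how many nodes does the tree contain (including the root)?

1. q=(9,40) nearest=0 d=40 new=(7,6) → add node 1 parent=0 cost=6
2. q=(3,3) nearest=0 d=3 new=(3,3) → add node 2 parent=0 cost=3
3. q=(9,16) nearest=1 d=10 new=(9,12) → add node 3 parent=1 cost=12
4. q=(28,11) nearest=3 d=19 new=(15,11) → add node 4 parent=3 cost=18
5. q=(22,29) nearest=3 d=17 new=(15,18) → add node 5 parent=3 cost=18
6. q=(24,38) nearest=5 d=20 new=(21,24) → add node 6 parent=5 cost=24
7. q=(16,34) nearest=6 d=10 new=(16,30) → add node 7 parent=6 cost=30
8. q=(23,37) nearest=7 d=7 new=(22,36) → add node 8 parent=7 cost=36
9. q=(15,34) nearest=7 d=4 new=(15,34) → add node 9 parent=7 cost=34
10. q=(15,34) nearest=9 d=0 → coincident, reject
11. q=(25,9) nearest=4 d=10 new=(21,9) → add node 10 parent=4 cost=24
12. q=(14,35) nearest=9 d=1 new=(14,35) → add node 11 parent=9 cost=35
13. q=(7,29) nearest=11 d=7 new=(8,29) → add node 12 parent=11 cost=41

Node count: 13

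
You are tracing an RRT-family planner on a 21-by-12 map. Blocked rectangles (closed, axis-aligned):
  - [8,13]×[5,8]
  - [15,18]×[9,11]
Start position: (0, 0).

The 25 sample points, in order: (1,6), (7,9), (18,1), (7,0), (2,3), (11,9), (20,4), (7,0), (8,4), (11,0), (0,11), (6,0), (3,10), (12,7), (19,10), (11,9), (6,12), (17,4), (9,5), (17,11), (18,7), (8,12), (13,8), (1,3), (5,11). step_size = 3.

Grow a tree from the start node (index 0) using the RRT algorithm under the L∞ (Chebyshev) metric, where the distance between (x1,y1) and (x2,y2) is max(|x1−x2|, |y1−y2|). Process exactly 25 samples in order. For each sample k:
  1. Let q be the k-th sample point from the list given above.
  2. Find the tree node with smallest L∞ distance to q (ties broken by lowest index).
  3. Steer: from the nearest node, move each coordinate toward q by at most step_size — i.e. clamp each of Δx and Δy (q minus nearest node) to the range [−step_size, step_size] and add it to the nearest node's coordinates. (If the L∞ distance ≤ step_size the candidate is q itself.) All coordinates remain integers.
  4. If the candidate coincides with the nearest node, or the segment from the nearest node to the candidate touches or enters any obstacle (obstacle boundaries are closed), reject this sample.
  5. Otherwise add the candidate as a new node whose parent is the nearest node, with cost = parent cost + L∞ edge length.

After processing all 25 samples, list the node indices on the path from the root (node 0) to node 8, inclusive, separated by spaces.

1. q=(1,6) nearest=0 d=6 new=(1,3) → add node 1 parent=0 cost=3
2. q=(7,9) nearest=1 d=6 new=(4,6) → add node 2 parent=1 cost=6
3. q=(18,1) nearest=2 d=14 new=(7,3) → add node 3 parent=2 cost=9
4. q=(7,0) nearest=3 d=3 new=(7,0) → add node 4 parent=3 cost=12
5. q=(2,3) nearest=1 d=1 new=(2,3) → add node 5 parent=1 cost=4
6. q=(11,9) nearest=3 d=6 new=(10,6) → blocked by [8,13]×[5,8], reject
7. q=(20,4) nearest=3 d=13 new=(10,4) → add node 6 parent=3 cost=12
8. q=(7,0) nearest=4 d=0 → coincident, reject
9. q=(8,4) nearest=3 d=1 new=(8,4) → add node 7 parent=3 cost=10
10. q=(11,0) nearest=3 d=4 new=(10,0) → add node 8 parent=3 cost=12
11. q=(0,11) nearest=2 d=5 new=(1,9) → add node 9 parent=2 cost=9
12. q=(6,0) nearest=4 d=1 new=(6,0) → add node 10 parent=4 cost=13
13. q=(3,10) nearest=9 d=2 new=(3,10) → add node 11 parent=9 cost=11
14. q=(12,7) nearest=6 d=3 new=(12,7) → blocked by [8,13]×[5,8], reject
15. q=(19,10) nearest=6 d=9 new=(13,7) → blocked by [8,13]×[5,8], reject
16. q=(11,9) nearest=6 d=5 new=(11,7) → blocked by [8,13]×[5,8], reject
17. q=(6,12) nearest=11 d=3 new=(6,12) → add node 12 parent=11 cost=14
18. q=(17,4) nearest=6 d=7 new=(13,4) → add node 13 parent=6 cost=15
19. q=(9,5) nearest=6 d=1 new=(9,5) → blocked by [8,13]×[5,8], reject
20. q=(17,11) nearest=6 d=7 new=(13,7) → blocked by [8,13]×[5,8], reject
21. q=(18,7) nearest=13 d=5 new=(16,7) → add node 14 parent=13 cost=18
22. q=(8,12) nearest=12 d=2 new=(8,12) → add node 15 parent=12 cost=16
23. q=(13,8) nearest=14 d=3 new=(13,8) → blocked by [8,13]×[5,8], reject
24. q=(1,3) nearest=1 d=0 → coincident, reject
25. q=(5,11) nearest=12 d=1 new=(5,11) → add node 16 parent=12 cost=15

Path: 0 1 2 3 8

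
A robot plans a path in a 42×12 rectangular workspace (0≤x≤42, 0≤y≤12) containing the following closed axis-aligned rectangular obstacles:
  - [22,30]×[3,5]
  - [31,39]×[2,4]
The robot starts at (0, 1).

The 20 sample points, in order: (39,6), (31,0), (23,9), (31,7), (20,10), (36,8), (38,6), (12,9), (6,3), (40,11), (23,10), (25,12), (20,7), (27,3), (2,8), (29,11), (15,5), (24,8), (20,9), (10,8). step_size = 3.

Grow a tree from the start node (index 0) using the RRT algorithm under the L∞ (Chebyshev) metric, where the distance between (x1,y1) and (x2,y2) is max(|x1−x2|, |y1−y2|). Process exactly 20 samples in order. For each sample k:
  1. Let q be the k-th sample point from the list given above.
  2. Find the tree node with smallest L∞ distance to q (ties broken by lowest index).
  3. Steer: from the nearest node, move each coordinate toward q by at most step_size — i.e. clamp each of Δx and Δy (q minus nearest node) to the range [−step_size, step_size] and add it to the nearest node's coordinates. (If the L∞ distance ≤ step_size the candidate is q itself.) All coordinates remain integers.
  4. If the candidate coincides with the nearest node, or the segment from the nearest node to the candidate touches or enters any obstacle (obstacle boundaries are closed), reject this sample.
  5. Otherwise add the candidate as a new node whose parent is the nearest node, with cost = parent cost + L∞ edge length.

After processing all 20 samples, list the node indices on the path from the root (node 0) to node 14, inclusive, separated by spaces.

Path: 0 1 14

1. q=(39,6) nearest=0 d=39 new=(3,4) → add node 1 parent=0 cost=3
2. q=(31,0) nearest=1 d=28 new=(6,1) → add node 2 parent=1 cost=6
3. q=(23,9) nearest=2 d=17 new=(9,4) → add node 3 parent=2 cost=9
4. q=(31,7) nearest=3 d=22 new=(12,7) → add node 4 parent=3 cost=12
5. q=(20,10) nearest=4 d=8 new=(15,10) → add node 5 parent=4 cost=15
6. q=(36,8) nearest=5 d=21 new=(18,8) → add node 6 parent=5 cost=18
7. q=(38,6) nearest=6 d=20 new=(21,6) → add node 7 parent=6 cost=21
8. q=(12,9) nearest=4 d=2 new=(12,9) → add node 8 parent=4 cost=14
9. q=(6,3) nearest=2 d=2 new=(6,3) → add node 9 parent=2 cost=8
10. q=(40,11) nearest=7 d=19 new=(24,9) → add node 10 parent=7 cost=24
11. q=(23,10) nearest=10 d=1 new=(23,10) → add node 11 parent=10 cost=25
12. q=(25,12) nearest=11 d=2 new=(25,12) → add node 12 parent=11 cost=27
13. q=(20,7) nearest=7 d=1 new=(20,7) → add node 13 parent=7 cost=22
14. q=(27,3) nearest=7 d=6 new=(24,3) → blocked by [22,30]×[3,5], reject
15. q=(2,8) nearest=1 d=4 new=(2,7) → add node 14 parent=1 cost=6
16. q=(29,11) nearest=12 d=4 new=(28,11) → add node 15 parent=12 cost=30
17. q=(15,5) nearest=4 d=3 new=(15,5) → add node 16 parent=4 cost=15
18. q=(24,8) nearest=10 d=1 new=(24,8) → add node 17 parent=10 cost=25
19. q=(20,9) nearest=6 d=2 new=(20,9) → add node 18 parent=6 cost=20
20. q=(10,8) nearest=4 d=2 new=(10,8) → add node 19 parent=4 cost=14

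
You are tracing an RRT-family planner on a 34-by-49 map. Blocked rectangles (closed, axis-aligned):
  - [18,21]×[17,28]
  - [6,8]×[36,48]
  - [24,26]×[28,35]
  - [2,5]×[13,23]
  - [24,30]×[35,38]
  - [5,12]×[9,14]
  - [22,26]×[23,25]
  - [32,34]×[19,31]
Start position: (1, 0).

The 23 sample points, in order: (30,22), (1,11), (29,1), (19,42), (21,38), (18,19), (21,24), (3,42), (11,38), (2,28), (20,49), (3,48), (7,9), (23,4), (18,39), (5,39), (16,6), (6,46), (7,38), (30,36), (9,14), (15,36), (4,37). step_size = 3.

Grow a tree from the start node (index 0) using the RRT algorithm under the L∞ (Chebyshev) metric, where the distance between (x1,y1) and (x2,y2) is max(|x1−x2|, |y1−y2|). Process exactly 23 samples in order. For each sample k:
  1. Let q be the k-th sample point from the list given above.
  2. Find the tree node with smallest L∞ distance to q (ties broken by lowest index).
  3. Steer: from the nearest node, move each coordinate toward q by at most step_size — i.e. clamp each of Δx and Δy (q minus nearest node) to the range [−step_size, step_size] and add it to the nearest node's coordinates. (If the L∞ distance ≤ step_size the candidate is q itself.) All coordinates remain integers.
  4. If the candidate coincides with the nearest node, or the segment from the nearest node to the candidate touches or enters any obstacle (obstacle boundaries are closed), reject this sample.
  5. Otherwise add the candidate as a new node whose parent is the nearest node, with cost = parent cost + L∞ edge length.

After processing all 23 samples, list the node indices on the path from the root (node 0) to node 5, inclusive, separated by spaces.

Path: 0 1 2 4 5

1. q=(30,22) nearest=0 d=29 new=(4,3) → add node 1 parent=0 cost=3
2. q=(1,11) nearest=1 d=8 new=(1,6) → add node 2 parent=1 cost=6
3. q=(29,1) nearest=1 d=25 new=(7,1) → add node 3 parent=1 cost=6
4. q=(19,42) nearest=2 d=36 new=(4,9) → add node 4 parent=2 cost=9
5. q=(21,38) nearest=4 d=29 new=(7,12) → blocked by [5,12]×[9,14], reject
6. q=(18,19) nearest=4 d=14 new=(7,12) → blocked by [5,12]×[9,14], reject
7. q=(21,24) nearest=4 d=17 new=(7,12) → blocked by [5,12]×[9,14], reject
8. q=(3,42) nearest=4 d=33 new=(3,12) → add node 5 parent=4 cost=12
9. q=(11,38) nearest=5 d=26 new=(6,15) → blocked by [2,5]×[13,23], reject
10. q=(2,28) nearest=5 d=16 new=(2,15) → blocked by [2,5]×[13,23], reject
11. q=(20,49) nearest=5 d=37 new=(6,15) → blocked by [2,5]×[13,23], reject
12. q=(3,48) nearest=5 d=36 new=(3,15) → blocked by [2,5]×[13,23], reject
13. q=(7,9) nearest=4 d=3 new=(7,9) → blocked by [5,12]×[9,14], reject
14. q=(23,4) nearest=3 d=16 new=(10,4) → add node 6 parent=3 cost=9
15. q=(18,39) nearest=5 d=27 new=(6,15) → blocked by [2,5]×[13,23], reject
16. q=(5,39) nearest=5 d=27 new=(5,15) → blocked by [2,5]×[13,23], reject
17. q=(16,6) nearest=6 d=6 new=(13,6) → add node 7 parent=6 cost=12
18. q=(6,46) nearest=5 d=34 new=(6,15) → blocked by [2,5]×[13,23], reject
19. q=(7,38) nearest=5 d=26 new=(6,15) → blocked by [2,5]×[13,23], reject
20. q=(30,36) nearest=4 d=27 new=(7,12) → blocked by [5,12]×[9,14], reject
21. q=(9,14) nearest=4 d=5 new=(7,12) → blocked by [5,12]×[9,14], reject
22. q=(15,36) nearest=5 d=24 new=(6,15) → blocked by [2,5]×[13,23], reject
23. q=(4,37) nearest=5 d=25 new=(4,15) → blocked by [2,5]×[13,23], reject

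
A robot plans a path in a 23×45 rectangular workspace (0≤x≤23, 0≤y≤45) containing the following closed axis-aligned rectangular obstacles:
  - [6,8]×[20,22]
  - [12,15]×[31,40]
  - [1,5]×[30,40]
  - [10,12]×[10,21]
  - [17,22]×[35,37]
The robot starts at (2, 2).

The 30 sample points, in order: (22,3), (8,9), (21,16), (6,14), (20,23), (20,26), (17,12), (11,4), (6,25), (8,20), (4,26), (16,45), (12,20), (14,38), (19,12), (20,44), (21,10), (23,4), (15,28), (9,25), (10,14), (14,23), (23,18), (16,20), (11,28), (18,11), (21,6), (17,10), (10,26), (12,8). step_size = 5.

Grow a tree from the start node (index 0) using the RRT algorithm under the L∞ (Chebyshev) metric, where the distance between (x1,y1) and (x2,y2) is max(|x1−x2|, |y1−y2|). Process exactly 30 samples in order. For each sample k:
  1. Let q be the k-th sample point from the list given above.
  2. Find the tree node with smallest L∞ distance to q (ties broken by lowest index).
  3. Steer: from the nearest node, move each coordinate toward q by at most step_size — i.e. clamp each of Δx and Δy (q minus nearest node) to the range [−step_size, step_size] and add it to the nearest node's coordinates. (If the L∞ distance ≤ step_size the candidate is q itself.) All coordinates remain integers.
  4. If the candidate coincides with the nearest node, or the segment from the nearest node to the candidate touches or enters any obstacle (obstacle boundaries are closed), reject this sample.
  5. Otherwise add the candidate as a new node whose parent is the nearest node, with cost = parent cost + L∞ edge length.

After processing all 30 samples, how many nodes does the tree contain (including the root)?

Node count: 22

1. q=(22,3) nearest=0 d=20 new=(7,3) → add node 1 parent=0 cost=5
2. q=(8,9) nearest=1 d=6 new=(8,8) → add node 2 parent=1 cost=10
3. q=(21,16) nearest=2 d=13 new=(13,13) → blocked by [10,12]×[10,21], reject
4. q=(6,14) nearest=2 d=6 new=(6,13) → add node 3 parent=2 cost=15
5. q=(20,23) nearest=3 d=14 new=(11,18) → blocked by [10,12]×[10,21], reject
6. q=(20,26) nearest=3 d=14 new=(11,18) → blocked by [10,12]×[10,21], reject
7. q=(17,12) nearest=2 d=9 new=(13,12) → blocked by [10,12]×[10,21], reject
8. q=(11,4) nearest=1 d=4 new=(11,4) → add node 4 parent=1 cost=9
9. q=(6,25) nearest=3 d=12 new=(6,18) → add node 5 parent=3 cost=20
10. q=(8,20) nearest=5 d=2 new=(8,20) → blocked by [6,8]×[20,22], reject
11. q=(4,26) nearest=5 d=8 new=(4,23) → add node 6 parent=5 cost=25
12. q=(16,45) nearest=6 d=22 new=(9,28) → add node 7 parent=6 cost=30
13. q=(12,20) nearest=5 d=6 new=(11,20) → blocked by [10,12]×[10,21], reject
14. q=(14,38) nearest=7 d=10 new=(14,33) → blocked by [12,15]×[31,40], reject
15. q=(19,12) nearest=4 d=8 new=(16,9) → add node 8 parent=4 cost=14
16. q=(20,44) nearest=7 d=16 new=(14,33) → blocked by [12,15]×[31,40], reject
17. q=(21,10) nearest=8 d=5 new=(21,10) → add node 9 parent=8 cost=19
18. q=(23,4) nearest=9 d=6 new=(23,5) → add node 10 parent=9 cost=24
19. q=(15,28) nearest=7 d=6 new=(14,28) → add node 11 parent=7 cost=35
20. q=(9,25) nearest=7 d=3 new=(9,25) → add node 12 parent=7 cost=33
21. q=(10,14) nearest=3 d=4 new=(10,14) → blocked by [10,12]×[10,21], reject
22. q=(14,23) nearest=7 d=5 new=(14,23) → add node 13 parent=7 cost=35
23. q=(23,18) nearest=9 d=8 new=(23,15) → add node 14 parent=9 cost=24
24. q=(16,20) nearest=13 d=3 new=(16,20) → add node 15 parent=13 cost=38
25. q=(11,28) nearest=7 d=2 new=(11,28) → add node 16 parent=7 cost=32
26. q=(18,11) nearest=8 d=2 new=(18,11) → add node 17 parent=8 cost=16
27. q=(21,6) nearest=10 d=2 new=(21,6) → add node 18 parent=10 cost=26
28. q=(17,10) nearest=8 d=1 new=(17,10) → add node 19 parent=8 cost=15
29. q=(10,26) nearest=12 d=1 new=(10,26) → add node 20 parent=12 cost=34
30. q=(12,8) nearest=2 d=4 new=(12,8) → add node 21 parent=2 cost=14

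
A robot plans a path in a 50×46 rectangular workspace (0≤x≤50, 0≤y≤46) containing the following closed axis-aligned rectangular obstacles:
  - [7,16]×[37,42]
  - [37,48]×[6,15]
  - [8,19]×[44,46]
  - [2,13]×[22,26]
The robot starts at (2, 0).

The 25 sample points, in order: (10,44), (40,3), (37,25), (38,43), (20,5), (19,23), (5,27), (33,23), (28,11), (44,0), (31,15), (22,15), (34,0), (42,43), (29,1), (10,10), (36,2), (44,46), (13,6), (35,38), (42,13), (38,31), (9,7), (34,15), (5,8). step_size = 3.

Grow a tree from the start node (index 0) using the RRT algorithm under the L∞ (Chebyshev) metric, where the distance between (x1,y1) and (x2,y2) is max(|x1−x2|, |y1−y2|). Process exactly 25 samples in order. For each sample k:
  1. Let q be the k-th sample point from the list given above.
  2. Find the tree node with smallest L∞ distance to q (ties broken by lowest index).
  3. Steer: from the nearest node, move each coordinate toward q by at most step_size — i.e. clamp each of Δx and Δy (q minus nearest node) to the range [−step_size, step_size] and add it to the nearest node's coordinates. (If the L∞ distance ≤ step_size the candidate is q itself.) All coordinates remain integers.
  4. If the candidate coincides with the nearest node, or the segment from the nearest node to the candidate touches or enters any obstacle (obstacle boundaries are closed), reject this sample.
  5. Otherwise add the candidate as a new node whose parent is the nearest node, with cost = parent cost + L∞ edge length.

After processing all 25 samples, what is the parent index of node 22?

1. q=(10,44) nearest=0 d=44 new=(5,3) → add node 1 parent=0 cost=3
2. q=(40,3) nearest=1 d=35 new=(8,3) → add node 2 parent=1 cost=6
3. q=(37,25) nearest=2 d=29 new=(11,6) → add node 3 parent=2 cost=9
4. q=(38,43) nearest=3 d=37 new=(14,9) → add node 4 parent=3 cost=12
5. q=(20,5) nearest=4 d=6 new=(17,6) → add node 5 parent=4 cost=15
6. q=(19,23) nearest=4 d=14 new=(17,12) → add node 6 parent=4 cost=15
7. q=(5,27) nearest=6 d=15 new=(14,15) → add node 7 parent=6 cost=18
8. q=(33,23) nearest=6 d=16 new=(20,15) → add node 8 parent=6 cost=18
9. q=(28,11) nearest=8 d=8 new=(23,12) → add node 9 parent=8 cost=21
10. q=(44,0) nearest=9 d=21 new=(26,9) → add node 10 parent=9 cost=24
11. q=(31,15) nearest=10 d=6 new=(29,12) → add node 11 parent=10 cost=27
12. q=(22,15) nearest=8 d=2 new=(22,15) → add node 12 parent=8 cost=20
13. q=(34,0) nearest=10 d=9 new=(29,6) → add node 13 parent=10 cost=27
14. q=(42,43) nearest=7 d=28 new=(17,18) → add node 14 parent=7 cost=21
15. q=(29,1) nearest=13 d=5 new=(29,3) → add node 15 parent=13 cost=30
16. q=(10,10) nearest=3 d=4 new=(10,9) → add node 16 parent=3 cost=12
17. q=(36,2) nearest=13 d=7 new=(32,3) → add node 17 parent=13 cost=30
18. q=(44,46) nearest=14 d=28 new=(20,21) → add node 18 parent=14 cost=24
19. q=(13,6) nearest=3 d=2 new=(13,6) → add node 19 parent=3 cost=11
20. q=(35,38) nearest=18 d=17 new=(23,24) → add node 20 parent=18 cost=27
21. q=(42,13) nearest=17 d=10 new=(35,6) → add node 21 parent=17 cost=33
22. q=(38,31) nearest=20 d=15 new=(26,27) → add node 22 parent=20 cost=30
23. q=(9,7) nearest=3 d=2 new=(9,7) → add node 23 parent=3 cost=11
24. q=(34,15) nearest=11 d=5 new=(32,15) → add node 24 parent=11 cost=30
25. q=(5,8) nearest=23 d=4 new=(6,8) → add node 25 parent=23 cost=14

Parent of node 22: 20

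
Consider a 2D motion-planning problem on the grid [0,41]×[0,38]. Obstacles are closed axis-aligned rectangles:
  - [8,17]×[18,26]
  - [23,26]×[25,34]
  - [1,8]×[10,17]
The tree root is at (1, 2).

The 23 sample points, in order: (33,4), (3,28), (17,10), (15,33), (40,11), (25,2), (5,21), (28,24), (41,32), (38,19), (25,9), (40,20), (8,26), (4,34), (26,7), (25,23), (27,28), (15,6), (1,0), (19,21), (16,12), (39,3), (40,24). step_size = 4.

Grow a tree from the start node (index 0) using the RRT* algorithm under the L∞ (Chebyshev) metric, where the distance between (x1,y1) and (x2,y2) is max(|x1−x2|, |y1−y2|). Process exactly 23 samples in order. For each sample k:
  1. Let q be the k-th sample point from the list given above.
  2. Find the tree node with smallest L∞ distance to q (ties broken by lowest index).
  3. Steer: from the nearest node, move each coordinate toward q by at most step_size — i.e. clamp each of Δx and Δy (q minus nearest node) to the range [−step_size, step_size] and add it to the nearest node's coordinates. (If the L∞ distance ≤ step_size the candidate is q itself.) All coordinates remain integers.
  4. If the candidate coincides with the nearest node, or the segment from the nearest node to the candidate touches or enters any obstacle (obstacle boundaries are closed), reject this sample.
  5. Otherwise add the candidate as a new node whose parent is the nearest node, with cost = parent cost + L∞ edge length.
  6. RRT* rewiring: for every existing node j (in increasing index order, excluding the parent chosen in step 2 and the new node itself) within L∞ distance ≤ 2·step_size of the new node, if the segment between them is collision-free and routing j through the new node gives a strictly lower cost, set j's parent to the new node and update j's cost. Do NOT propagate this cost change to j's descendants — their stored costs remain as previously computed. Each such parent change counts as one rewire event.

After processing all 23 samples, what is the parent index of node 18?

Parent of node 18: 12

1. q=(33,4) nearest=0 d=32 new=(5,4) → add node 1 parent=0 cost=4
2. q=(3,28) nearest=1 d=24 new=(3,8) → add node 2 parent=1 cost=8
3. q=(17,10) nearest=1 d=12 new=(9,8) → add node 3 parent=1 cost=8
4. q=(15,33) nearest=2 d=25 new=(7,12) → blocked by [1,8]×[10,17], reject
5. q=(40,11) nearest=3 d=31 new=(13,11) → add node 4 parent=3 cost=12
6. q=(25,2) nearest=4 d=12 new=(17,7) → add node 5 parent=4 cost=16
7. q=(5,21) nearest=4 d=10 new=(9,15) → add node 6 parent=4 cost=16
8. q=(28,24) nearest=4 d=15 new=(17,15) → add node 7 parent=4 cost=16
9. q=(41,32) nearest=7 d=24 new=(21,19) → add node 8 parent=7 cost=20
10. q=(38,19) nearest=8 d=17 new=(25,19) → add node 9 parent=8 cost=24
11. q=(25,9) nearest=5 d=8 new=(21,9) → add node 10 parent=5 cost=20
12. q=(40,20) nearest=9 d=15 new=(29,20) → add node 11 parent=9 cost=28
13. q=(8,26) nearest=6 d=11 new=(8,19) → blocked by [8,17]×[18,26], reject
14. q=(4,34) nearest=8 d=17 new=(17,23) → blocked by [8,17]×[18,26], reject
15. q=(26,7) nearest=10 d=5 new=(25,7) → add node 12 parent=10 cost=24
16. q=(25,23) nearest=8 d=4 new=(25,23) → add node 13 parent=8 cost=24
17. q=(27,28) nearest=13 d=5 new=(27,27) → blocked by [23,26]×[25,34], reject
18. q=(15,6) nearest=5 d=2 new=(15,6) → add node 14 parent=5 cost=18
19. q=(1,0) nearest=0 d=2 new=(1,0) → add node 15 parent=0 cost=2
20. q=(19,21) nearest=8 d=2 new=(19,21) → add node 16 parent=8 cost=22
21. q=(16,12) nearest=4 d=3 new=(16,12) → add node 17 parent=4 cost=15
22. q=(39,3) nearest=12 d=14 new=(29,3) → add node 18 parent=12 cost=28
23. q=(40,24) nearest=11 d=11 new=(33,24) → add node 19 parent=11 cost=32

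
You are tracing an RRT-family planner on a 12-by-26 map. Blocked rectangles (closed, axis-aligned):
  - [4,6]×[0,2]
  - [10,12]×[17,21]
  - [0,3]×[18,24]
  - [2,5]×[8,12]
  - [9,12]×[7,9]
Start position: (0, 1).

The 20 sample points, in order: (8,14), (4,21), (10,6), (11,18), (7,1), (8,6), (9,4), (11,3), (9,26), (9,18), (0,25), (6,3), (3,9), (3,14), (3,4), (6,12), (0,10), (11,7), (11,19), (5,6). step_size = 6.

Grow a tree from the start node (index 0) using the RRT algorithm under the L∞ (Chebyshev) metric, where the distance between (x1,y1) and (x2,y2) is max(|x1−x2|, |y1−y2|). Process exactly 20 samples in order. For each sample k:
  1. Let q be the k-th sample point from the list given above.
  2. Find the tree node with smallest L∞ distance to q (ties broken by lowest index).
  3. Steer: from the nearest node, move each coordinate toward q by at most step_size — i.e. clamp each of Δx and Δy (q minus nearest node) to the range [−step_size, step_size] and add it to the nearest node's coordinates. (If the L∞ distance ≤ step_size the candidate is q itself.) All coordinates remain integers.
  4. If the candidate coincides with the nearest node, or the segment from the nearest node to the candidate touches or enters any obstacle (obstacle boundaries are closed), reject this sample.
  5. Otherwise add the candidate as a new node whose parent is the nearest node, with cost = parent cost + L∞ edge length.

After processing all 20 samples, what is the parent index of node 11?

1. q=(8,14) nearest=0 d=13 new=(6,7) → add node 1 parent=0 cost=6
2. q=(4,21) nearest=1 d=14 new=(4,13) → blocked by [2,5]×[8,12], reject
3. q=(10,6) nearest=1 d=4 new=(10,6) → add node 2 parent=1 cost=10
4. q=(11,18) nearest=1 d=11 new=(11,13) → add node 3 parent=1 cost=12
5. q=(7,1) nearest=2 d=5 new=(7,1) → add node 4 parent=2 cost=15
6. q=(8,6) nearest=1 d=2 new=(8,6) → add node 5 parent=1 cost=8
7. q=(9,4) nearest=2 d=2 new=(9,4) → add node 6 parent=2 cost=12
8. q=(11,3) nearest=6 d=2 new=(11,3) → add node 7 parent=6 cost=14
9. q=(9,26) nearest=3 d=13 new=(9,19) → add node 8 parent=3 cost=18
10. q=(9,18) nearest=8 d=1 new=(9,18) → add node 9 parent=8 cost=19
11. q=(0,25) nearest=8 d=9 new=(3,25) → add node 10 parent=8 cost=24
12. q=(6,3) nearest=4 d=2 new=(6,3) → add node 11 parent=4 cost=17
13. q=(3,9) nearest=1 d=3 new=(3,9) → blocked by [2,5]×[8,12], reject
14. q=(3,14) nearest=8 d=6 new=(3,14) → add node 12 parent=8 cost=24
15. q=(3,4) nearest=0 d=3 new=(3,4) → add node 13 parent=0 cost=3
16. q=(6,12) nearest=12 d=3 new=(6,12) → add node 14 parent=12 cost=27
17. q=(0,10) nearest=12 d=4 new=(0,10) → add node 15 parent=12 cost=28
18. q=(11,7) nearest=2 d=1 new=(11,7) → blocked by [9,12]×[7,9], reject
19. q=(11,19) nearest=8 d=2 new=(11,19) → blocked by [10,12]×[17,21], reject
20. q=(5,6) nearest=1 d=1 new=(5,6) → add node 16 parent=1 cost=7

Parent of node 11: 4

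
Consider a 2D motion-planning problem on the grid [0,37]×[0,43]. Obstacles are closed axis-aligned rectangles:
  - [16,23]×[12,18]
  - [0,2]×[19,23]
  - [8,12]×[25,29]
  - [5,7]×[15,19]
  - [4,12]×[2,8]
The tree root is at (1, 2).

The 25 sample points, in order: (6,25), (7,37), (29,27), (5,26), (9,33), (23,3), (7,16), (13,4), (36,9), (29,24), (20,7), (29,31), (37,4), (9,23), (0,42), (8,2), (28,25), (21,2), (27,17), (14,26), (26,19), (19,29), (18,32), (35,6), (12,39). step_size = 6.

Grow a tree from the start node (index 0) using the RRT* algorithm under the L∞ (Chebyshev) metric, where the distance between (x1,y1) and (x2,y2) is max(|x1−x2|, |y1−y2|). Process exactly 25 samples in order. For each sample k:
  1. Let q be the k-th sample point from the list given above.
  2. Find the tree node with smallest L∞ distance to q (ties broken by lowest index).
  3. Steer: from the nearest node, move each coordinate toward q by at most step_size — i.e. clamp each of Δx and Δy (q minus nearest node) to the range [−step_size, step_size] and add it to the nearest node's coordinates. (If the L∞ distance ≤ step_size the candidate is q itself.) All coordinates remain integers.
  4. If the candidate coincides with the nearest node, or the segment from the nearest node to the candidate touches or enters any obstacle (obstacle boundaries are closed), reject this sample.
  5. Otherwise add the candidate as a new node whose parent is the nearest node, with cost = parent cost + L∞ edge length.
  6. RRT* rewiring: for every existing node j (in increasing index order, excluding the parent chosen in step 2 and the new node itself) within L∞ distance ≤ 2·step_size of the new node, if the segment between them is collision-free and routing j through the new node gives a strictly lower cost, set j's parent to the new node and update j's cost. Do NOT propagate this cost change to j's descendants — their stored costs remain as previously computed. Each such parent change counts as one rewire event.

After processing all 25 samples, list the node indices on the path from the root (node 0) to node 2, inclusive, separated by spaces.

1. q=(6,25) nearest=0 d=23 new=(6,8) → blocked by [4,12]×[2,8], reject
2. q=(7,37) nearest=0 d=35 new=(7,8) → blocked by [4,12]×[2,8], reject
3. q=(29,27) nearest=0 d=28 new=(7,8) → blocked by [4,12]×[2,8], reject
4. q=(5,26) nearest=0 d=24 new=(5,8) → blocked by [4,12]×[2,8], reject
5. q=(9,33) nearest=0 d=31 new=(7,8) → blocked by [4,12]×[2,8], reject
6. q=(23,3) nearest=0 d=22 new=(7,3) → blocked by [4,12]×[2,8], reject
7. q=(7,16) nearest=0 d=14 new=(7,8) → blocked by [4,12]×[2,8], reject
8. q=(13,4) nearest=0 d=12 new=(7,4) → blocked by [4,12]×[2,8], reject
9. q=(36,9) nearest=0 d=35 new=(7,8) → blocked by [4,12]×[2,8], reject
10. q=(29,24) nearest=0 d=28 new=(7,8) → blocked by [4,12]×[2,8], reject
11. q=(20,7) nearest=0 d=19 new=(7,7) → blocked by [4,12]×[2,8], reject
12. q=(29,31) nearest=0 d=29 new=(7,8) → blocked by [4,12]×[2,8], reject
13. q=(37,4) nearest=0 d=36 new=(7,4) → blocked by [4,12]×[2,8], reject
14. q=(9,23) nearest=0 d=21 new=(7,8) → blocked by [4,12]×[2,8], reject
15. q=(0,42) nearest=0 d=40 new=(0,8) → add node 1 parent=0 cost=6
16. q=(8,2) nearest=0 d=7 new=(7,2) → blocked by [4,12]×[2,8], reject
17. q=(28,25) nearest=0 d=27 new=(7,8) → blocked by [4,12]×[2,8], reject
18. q=(21,2) nearest=0 d=20 new=(7,2) → blocked by [4,12]×[2,8], reject
19. q=(27,17) nearest=0 d=26 new=(7,8) → blocked by [4,12]×[2,8], reject
20. q=(14,26) nearest=1 d=18 new=(6,14) → add node 2 parent=1 cost=12
21. q=(26,19) nearest=2 d=20 new=(12,19) → add node 3 parent=2 cost=18
22. q=(19,29) nearest=3 d=10 new=(18,25) → add node 4 parent=3 cost=24
23. q=(18,32) nearest=4 d=7 new=(18,31) → add node 5 parent=4 cost=30
24. q=(35,6) nearest=4 d=19 new=(24,19) → add node 6 parent=4 cost=30
25. q=(12,39) nearest=5 d=8 new=(12,37) → add node 7 parent=5 cost=36

Path: 0 1 2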